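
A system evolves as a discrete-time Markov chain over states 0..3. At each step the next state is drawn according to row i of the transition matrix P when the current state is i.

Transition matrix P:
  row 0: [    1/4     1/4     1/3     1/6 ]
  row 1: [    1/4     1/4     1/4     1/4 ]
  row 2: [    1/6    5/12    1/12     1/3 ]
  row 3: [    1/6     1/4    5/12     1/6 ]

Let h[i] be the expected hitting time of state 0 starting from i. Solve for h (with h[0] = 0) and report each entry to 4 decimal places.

h = [0.0000, 4.8000, 5.1733, 5.2267]

First-step conditioning: h[0] = 0; for i ≠ 0, h[i] = 1 + Σ_k P[i][k]·h[k].
  h[1] = 1 + 1/4·h[1] + 1/4·h[2] + 1/4·h[3]
  h[2] = 1 + 5/12·h[1] + 1/12·h[2] + 1/3·h[3]
  h[3] = 1 + 1/4·h[1] + 5/12·h[2] + 1/6·h[3]
Solving the 3×3 linear system over states ≠ 0 gives exactly h = [0, 24/5, 388/75, 392/75] (h[0] = 0 is the target).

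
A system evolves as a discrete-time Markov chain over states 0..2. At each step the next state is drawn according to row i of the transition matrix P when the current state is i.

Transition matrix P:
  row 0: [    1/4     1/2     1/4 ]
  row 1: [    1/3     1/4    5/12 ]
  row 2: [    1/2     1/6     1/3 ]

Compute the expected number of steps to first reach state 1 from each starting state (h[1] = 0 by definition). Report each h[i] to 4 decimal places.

First-step conditioning: h[1] = 0; for i ≠ 1, h[i] = 1 + Σ_k P[i][k]·h[k].
  h[0] = 1 + 1/4·h[0] + 1/4·h[2]
  h[2] = 1 + 1/2·h[0] + 1/3·h[2]
Solving the 2×2 linear system over states ≠ 1 gives exactly h = [22/9, 0, 10/3] (h[1] = 0 is the target).

h = [2.4444, 0.0000, 3.3333]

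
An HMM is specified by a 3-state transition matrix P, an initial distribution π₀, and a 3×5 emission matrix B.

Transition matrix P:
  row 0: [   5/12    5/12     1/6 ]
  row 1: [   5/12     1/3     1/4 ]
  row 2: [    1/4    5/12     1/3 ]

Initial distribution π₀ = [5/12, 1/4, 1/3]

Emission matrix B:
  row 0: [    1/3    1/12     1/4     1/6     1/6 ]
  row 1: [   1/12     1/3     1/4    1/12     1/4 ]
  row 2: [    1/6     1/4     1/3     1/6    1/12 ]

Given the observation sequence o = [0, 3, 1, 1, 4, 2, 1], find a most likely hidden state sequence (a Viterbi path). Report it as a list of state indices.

path = [0, 0, 1, 1, 1, 0, 1]

t=0: δ = [1.389e-01, 2.083e-02, 5.556e-02]  (obs o_0=0)
t=1: δ = [9.645e-03, 4.823e-03, 3.858e-03]  ψ = [0, 0, 0]  (obs o_1=3)
t=2: δ = [3.349e-04, 1.340e-03, 4.019e-04]  ψ = [0, 0, 0]  (obs o_2=1)
t=3: δ = [4.651e-05, 1.488e-04, 8.372e-05]  ψ = [1, 1, 1]  (obs o_3=1)
t=4: δ = [1.034e-05, 1.240e-05, 3.101e-06]  ψ = [1, 1, 1]  (obs o_4=4)
t=5: δ = [1.292e-06, 1.077e-06, 1.034e-06]  ψ = [1, 0, 1]  (obs o_5=2)
t=6: δ = [4.486e-08, 1.795e-07, 8.614e-08]  ψ = [0, 0, 2]  (obs o_6=1)
backtrack: best end state = 1; path = [0, 0, 1, 1, 1, 0, 1]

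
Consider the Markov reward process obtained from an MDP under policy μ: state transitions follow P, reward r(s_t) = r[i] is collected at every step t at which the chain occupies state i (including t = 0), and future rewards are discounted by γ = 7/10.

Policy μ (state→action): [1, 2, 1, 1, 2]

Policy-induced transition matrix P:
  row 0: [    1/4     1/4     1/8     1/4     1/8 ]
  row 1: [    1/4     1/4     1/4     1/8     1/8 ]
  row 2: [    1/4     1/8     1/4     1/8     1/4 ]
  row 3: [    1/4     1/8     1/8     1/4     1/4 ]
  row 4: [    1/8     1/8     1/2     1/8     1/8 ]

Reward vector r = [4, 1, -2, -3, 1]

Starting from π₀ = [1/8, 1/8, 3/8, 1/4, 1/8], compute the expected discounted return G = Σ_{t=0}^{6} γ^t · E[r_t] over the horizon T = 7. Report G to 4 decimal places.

G = -0.2054

t=0: π = [0.1250, 0.1250, 0.3750, 0.2500, 0.1250], E[r] = -0.7500, γ^t·E[r] = -0.750000, running G = -0.750000
t=1: π = [0.2344, 0.1563, 0.2344, 0.1719, 0.2031], E[r] = 0.3125, γ^t·E[r] = 0.218750, running G = -0.531250
t=2: π = [0.2246, 0.1738, 0.2500, 0.1758, 0.1758], E[r] = 0.2207, γ^t·E[r] = 0.108145, running G = -0.423105
t=3: π = [0.2280, 0.1748, 0.2439, 0.1750, 0.1782], E[r] = 0.2522, γ^t·E[r] = 0.086504, running G = -0.336602
t=4: π = [0.2277, 0.1754, 0.2442, 0.1754, 0.1774], E[r] = 0.2491, γ^t·E[r] = 0.059813, running G = -0.276789
t=5: π = [0.2278, 0.1754, 0.2440, 0.1754, 0.1774], E[r] = 0.2501, γ^t·E[r] = 0.042030, running G = -0.234760
t=6: π = [0.2278, 0.1754, 0.2440, 0.1754, 0.1774], E[r] = 0.2500, γ^t·E[r] = 0.029409, running G = -0.205351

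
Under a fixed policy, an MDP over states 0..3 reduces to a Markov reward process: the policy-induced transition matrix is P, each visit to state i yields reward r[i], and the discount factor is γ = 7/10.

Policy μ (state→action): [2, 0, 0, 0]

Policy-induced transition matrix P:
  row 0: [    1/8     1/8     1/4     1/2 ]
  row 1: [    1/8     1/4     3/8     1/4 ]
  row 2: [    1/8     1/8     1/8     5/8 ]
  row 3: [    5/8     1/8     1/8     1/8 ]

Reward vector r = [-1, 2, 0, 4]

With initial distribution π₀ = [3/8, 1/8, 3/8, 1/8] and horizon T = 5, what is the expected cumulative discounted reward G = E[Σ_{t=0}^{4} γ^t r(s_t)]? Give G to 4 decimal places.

G = 3.1728

t=0: π = [0.3750, 0.1250, 0.3750, 0.1250], E[r] = 0.3750, γ^t·E[r] = 0.375000, running G = 0.375000
t=1: π = [0.1875, 0.1406, 0.2031, 0.4688], E[r] = 1.9688, γ^t·E[r] = 1.378125, running G = 1.753125
t=2: π = [0.3594, 0.1426, 0.1836, 0.3145], E[r] = 1.1836, γ^t·E[r] = 0.579961, running G = 2.333086
t=3: π = [0.2822, 0.1428, 0.2056, 0.3694], E[r] = 1.4810, γ^t·E[r] = 0.507968, running G = 2.841054
t=4: π = [0.3097, 0.1429, 0.1960, 0.3515], E[r] = 1.3819, γ^t·E[r] = 0.331793, running G = 3.172848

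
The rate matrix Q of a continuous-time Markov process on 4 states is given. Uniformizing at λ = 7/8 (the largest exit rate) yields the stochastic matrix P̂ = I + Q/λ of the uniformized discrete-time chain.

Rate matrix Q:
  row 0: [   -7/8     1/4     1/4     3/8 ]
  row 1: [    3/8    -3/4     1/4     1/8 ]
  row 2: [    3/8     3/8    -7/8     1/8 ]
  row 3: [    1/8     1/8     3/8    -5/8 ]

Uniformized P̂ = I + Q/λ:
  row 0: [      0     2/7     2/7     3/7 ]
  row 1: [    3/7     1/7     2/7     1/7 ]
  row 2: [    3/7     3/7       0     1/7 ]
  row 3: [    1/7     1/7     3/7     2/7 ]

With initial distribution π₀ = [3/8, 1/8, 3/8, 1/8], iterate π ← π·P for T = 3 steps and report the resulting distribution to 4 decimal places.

π = [0.2496, 0.2555, 0.2445, 0.2504]

t=0: π = [0.3750, 0.1250, 0.3750, 0.1250]
t=1: π = [0.2321, 0.3036, 0.1964, 0.2679]
t=2: π = [0.2526, 0.2321, 0.2679, 0.2474]
t=3: π = [0.2496, 0.2555, 0.2445, 0.2504]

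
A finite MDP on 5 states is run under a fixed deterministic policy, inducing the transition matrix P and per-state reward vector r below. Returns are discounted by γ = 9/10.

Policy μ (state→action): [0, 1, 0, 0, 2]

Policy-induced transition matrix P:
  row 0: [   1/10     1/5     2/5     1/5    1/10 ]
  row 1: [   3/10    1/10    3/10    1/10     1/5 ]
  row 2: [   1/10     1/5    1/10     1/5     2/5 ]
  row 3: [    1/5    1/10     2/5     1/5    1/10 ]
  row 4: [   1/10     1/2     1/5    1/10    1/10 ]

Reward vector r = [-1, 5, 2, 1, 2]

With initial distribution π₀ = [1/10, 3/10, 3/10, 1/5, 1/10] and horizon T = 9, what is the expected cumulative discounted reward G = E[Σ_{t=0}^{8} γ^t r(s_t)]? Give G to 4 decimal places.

t=0: π = [0.1000, 0.3000, 0.3000, 0.2000, 0.1000], E[r] = 2.4000, γ^t·E[r] = 2.400000, running G = 2.400000
t=1: π = [0.1800, 0.1800, 0.2600, 0.1600, 0.2200], E[r] = 1.8400, γ^t·E[r] = 1.656000, running G = 4.056000
t=2: π = [0.1520, 0.2320, 0.2600, 0.1600, 0.1960], E[r] = 2.0800, γ^t·E[r] = 1.684800, running G = 5.740800
t=3: π = [0.1624, 0.2196, 0.2596, 0.1572, 0.2012], E[r] = 2.0144, γ^t·E[r] = 1.468498, running G = 7.209298
t=4: π = [0.1596, 0.2227, 0.2599, 0.1579, 0.1998], E[r] = 2.0312, γ^t·E[r] = 1.332670, running G = 8.541968
t=5: π = [0.1603, 0.2219, 0.2598, 0.1577, 0.2002], E[r] = 2.0269, γ^t·E[r] = 1.196890, running G = 9.738858
t=6: π = [0.1602, 0.2221, 0.2598, 0.1578, 0.2001], E[r] = 2.0281, γ^t·E[r] = 1.077806, running G = 10.816664
t=7: π = [0.1602, 0.2220, 0.2598, 0.1578, 0.2002], E[r] = 2.0278, γ^t·E[r] = 0.969874, running G = 11.786538
t=8: π = [0.1602, 0.2221, 0.2598, 0.1578, 0.2001], E[r] = 2.0279, γ^t·E[r] = 0.872925, running G = 12.659463

G = 12.6595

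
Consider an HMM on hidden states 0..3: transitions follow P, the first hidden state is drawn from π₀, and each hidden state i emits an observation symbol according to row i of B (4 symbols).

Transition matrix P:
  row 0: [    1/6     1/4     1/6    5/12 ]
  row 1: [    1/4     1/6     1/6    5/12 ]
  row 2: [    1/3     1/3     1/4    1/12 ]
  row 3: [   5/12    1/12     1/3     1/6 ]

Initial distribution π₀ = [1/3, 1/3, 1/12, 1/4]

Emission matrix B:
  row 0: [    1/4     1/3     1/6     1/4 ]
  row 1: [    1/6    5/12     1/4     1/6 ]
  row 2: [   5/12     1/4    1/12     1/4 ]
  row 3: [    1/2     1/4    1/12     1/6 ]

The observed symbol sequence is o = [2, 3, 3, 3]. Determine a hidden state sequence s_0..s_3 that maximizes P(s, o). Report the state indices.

t=0: δ = [5.556e-02, 8.333e-02, 6.944e-03, 2.083e-02]  (obs o_0=2)
t=1: δ = [5.208e-03, 2.315e-03, 3.472e-03, 5.787e-03]  ψ = [1, 0, 1, 1]  (obs o_1=3)
t=2: δ = [6.028e-04, 2.170e-04, 4.823e-04, 3.617e-04]  ψ = [3, 0, 3, 0]  (obs o_2=3)
t=3: δ = [4.019e-05, 2.679e-05, 3.014e-05, 4.186e-05]  ψ = [2, 2, 2, 0]  (obs o_3=3)
backtrack: best end state = 3; path = [1, 3, 0, 3]

path = [1, 3, 0, 3]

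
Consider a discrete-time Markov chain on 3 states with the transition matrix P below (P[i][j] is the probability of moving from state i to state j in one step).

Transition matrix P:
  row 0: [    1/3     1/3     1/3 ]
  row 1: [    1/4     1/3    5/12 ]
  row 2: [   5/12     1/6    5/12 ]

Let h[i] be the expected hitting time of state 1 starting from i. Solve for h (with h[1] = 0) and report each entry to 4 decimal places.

First-step conditioning: h[1] = 0; for i ≠ 1, h[i] = 1 + Σ_k P[i][k]·h[k].
  h[0] = 1 + 1/3·h[0] + 1/3·h[2]
  h[2] = 1 + 5/12·h[0] + 5/12·h[2]
Solving the 2×2 linear system over states ≠ 1 gives exactly h = [11/3, 0, 13/3] (h[1] = 0 is the target).

h = [3.6667, 0.0000, 4.3333]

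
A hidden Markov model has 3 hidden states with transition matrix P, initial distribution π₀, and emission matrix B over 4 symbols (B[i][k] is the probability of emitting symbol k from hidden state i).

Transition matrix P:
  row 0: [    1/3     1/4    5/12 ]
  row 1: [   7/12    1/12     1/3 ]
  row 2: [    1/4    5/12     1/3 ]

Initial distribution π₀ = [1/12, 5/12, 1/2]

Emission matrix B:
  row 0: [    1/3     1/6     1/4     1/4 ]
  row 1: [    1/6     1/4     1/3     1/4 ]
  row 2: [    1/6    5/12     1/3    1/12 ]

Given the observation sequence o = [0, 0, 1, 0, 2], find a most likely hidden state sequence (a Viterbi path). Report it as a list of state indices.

t=0: δ = [2.778e-02, 6.944e-02, 8.333e-02]  (obs o_0=0)
t=1: δ = [1.350e-02, 5.787e-03, 4.630e-03]  ψ = [1, 2, 2]  (obs o_1=0)
t=2: δ = [7.502e-04, 8.439e-04, 2.344e-03]  ψ = [0, 0, 0]  (obs o_2=1)
t=3: δ = [1.954e-04, 1.628e-04, 1.302e-04]  ψ = [2, 2, 2]  (obs o_3=0)
t=4: δ = [2.374e-05, 1.809e-05, 2.713e-05]  ψ = [1, 2, 0]  (obs o_4=2)
backtrack: best end state = 2; path = [1, 0, 2, 0, 2]

path = [1, 0, 2, 0, 2]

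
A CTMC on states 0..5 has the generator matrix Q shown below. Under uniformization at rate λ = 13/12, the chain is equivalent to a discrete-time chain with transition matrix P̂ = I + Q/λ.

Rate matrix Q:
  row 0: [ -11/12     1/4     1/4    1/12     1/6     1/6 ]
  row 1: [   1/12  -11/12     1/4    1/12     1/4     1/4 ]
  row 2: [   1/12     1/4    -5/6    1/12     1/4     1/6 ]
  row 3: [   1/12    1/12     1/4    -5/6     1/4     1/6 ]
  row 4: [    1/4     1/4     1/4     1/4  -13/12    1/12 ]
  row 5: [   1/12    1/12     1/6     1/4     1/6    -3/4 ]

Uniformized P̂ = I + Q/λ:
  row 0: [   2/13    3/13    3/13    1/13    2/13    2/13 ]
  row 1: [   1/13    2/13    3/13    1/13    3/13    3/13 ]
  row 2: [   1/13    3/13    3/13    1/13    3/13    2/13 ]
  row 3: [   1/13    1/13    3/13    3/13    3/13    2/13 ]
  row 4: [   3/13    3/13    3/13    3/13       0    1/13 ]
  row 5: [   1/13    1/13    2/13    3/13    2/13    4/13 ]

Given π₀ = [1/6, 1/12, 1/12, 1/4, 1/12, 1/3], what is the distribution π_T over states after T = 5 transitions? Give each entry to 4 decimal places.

π = [0.1115, 0.1662, 0.2168, 0.1547, 0.1692, 0.1815]

t=0: π = [0.1667, 0.0833, 0.0833, 0.2500, 0.0833, 0.3333]
t=1: π = [0.1026, 0.1346, 0.2051, 0.1795, 0.1731, 0.2051]
t=2: π = [0.1114, 0.1612, 0.2150, 0.1627, 0.1672, 0.1824]
t=3: π = [0.1112, 0.1653, 0.2167, 0.1557, 0.1696, 0.1815]
t=4: π = [0.1116, 0.1662, 0.2168, 0.1549, 0.1691, 0.1814]
t=5: π = [0.1115, 0.1662, 0.2168, 0.1547, 0.1692, 0.1815]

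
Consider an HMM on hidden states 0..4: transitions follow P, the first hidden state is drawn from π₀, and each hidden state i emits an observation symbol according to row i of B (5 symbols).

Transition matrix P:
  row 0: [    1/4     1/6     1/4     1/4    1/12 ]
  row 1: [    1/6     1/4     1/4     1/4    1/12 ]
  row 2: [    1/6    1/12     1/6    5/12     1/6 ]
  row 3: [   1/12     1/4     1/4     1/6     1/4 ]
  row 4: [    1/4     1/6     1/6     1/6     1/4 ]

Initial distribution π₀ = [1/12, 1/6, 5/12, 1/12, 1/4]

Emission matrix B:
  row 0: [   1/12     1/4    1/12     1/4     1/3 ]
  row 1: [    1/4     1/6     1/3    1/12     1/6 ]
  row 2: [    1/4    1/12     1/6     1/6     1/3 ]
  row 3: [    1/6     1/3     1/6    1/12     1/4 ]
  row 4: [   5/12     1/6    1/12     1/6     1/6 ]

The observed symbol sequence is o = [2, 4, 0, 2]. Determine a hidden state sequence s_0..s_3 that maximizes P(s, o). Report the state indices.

t=0: δ = [6.944e-03, 5.556e-02, 6.944e-02, 1.389e-02, 2.083e-02]  (obs o_0=2)
t=1: δ = [3.858e-03, 2.315e-03, 4.630e-03, 7.234e-03, 1.929e-03]  ψ = [2, 1, 1, 2, 2]  (obs o_1=4)
t=2: δ = [8.038e-05, 4.521e-04, 4.521e-04, 3.215e-04, 7.535e-04]  ψ = [0, 3, 3, 2, 3]  (obs o_2=0)
t=3: δ = [1.570e-05, 4.186e-05, 2.093e-05, 3.140e-05, 1.570e-05]  ψ = [4, 4, 4, 2, 4]  (obs o_3=2)
backtrack: best end state = 1; path = [2, 3, 4, 1]

path = [2, 3, 4, 1]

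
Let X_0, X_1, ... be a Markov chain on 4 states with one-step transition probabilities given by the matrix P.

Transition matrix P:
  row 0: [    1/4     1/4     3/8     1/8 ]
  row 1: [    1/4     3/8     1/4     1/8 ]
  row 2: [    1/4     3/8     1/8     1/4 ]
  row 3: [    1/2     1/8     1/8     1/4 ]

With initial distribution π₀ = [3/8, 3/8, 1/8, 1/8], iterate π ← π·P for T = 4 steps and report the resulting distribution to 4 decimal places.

π = [0.2941, 0.2941, 0.2354, 0.1764]

t=0: π = [0.3750, 0.3750, 0.1250, 0.1250]
t=1: π = [0.2813, 0.2969, 0.2656, 0.1563]
t=2: π = [0.2891, 0.3008, 0.2324, 0.1777]
t=3: π = [0.2944, 0.2944, 0.2349, 0.1763]
t=4: π = [0.2941, 0.2941, 0.2354, 0.1764]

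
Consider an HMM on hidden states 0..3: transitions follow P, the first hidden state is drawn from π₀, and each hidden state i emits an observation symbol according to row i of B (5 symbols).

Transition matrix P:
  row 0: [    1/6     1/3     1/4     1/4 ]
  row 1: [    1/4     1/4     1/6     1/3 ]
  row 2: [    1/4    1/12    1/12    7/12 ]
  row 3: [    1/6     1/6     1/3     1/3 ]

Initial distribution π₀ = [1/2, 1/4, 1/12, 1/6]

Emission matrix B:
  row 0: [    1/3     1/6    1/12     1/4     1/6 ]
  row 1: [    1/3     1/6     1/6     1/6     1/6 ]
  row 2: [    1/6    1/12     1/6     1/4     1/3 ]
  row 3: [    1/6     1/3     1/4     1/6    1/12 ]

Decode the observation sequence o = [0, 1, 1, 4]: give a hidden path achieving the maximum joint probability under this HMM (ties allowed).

t=0: δ = [1.667e-01, 8.333e-02, 1.389e-02, 2.778e-02]  (obs o_0=0)
t=1: δ = [4.630e-03, 9.259e-03, 3.472e-03, 1.389e-02]  ψ = [0, 0, 0, 0]  (obs o_1=1)
t=2: δ = [3.858e-04, 3.858e-04, 3.858e-04, 1.543e-03]  ψ = [1, 1, 3, 3]  (obs o_2=1)
t=3: δ = [4.287e-05, 4.287e-05, 1.715e-04, 4.287e-05]  ψ = [3, 3, 3, 3]  (obs o_3=4)
backtrack: best end state = 2; path = [0, 3, 3, 2]

path = [0, 3, 3, 2]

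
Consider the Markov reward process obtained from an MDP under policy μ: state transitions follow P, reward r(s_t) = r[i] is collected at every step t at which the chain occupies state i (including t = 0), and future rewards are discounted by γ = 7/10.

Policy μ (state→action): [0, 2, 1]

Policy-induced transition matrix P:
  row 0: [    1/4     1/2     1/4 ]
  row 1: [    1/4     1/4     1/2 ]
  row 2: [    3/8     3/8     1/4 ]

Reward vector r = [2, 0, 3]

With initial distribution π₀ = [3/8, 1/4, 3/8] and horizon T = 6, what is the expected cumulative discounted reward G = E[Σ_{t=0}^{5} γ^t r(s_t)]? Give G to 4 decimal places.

G = 4.9502

t=0: π = [0.3750, 0.2500, 0.3750], E[r] = 1.8750, γ^t·E[r] = 1.875000, running G = 1.875000
t=1: π = [0.2969, 0.3906, 0.3125], E[r] = 1.5313, γ^t·E[r] = 1.071875, running G = 2.946875
t=2: π = [0.2891, 0.3633, 0.3477], E[r] = 1.6211, γ^t·E[r] = 0.794336, running G = 3.741211
t=3: π = [0.2935, 0.3657, 0.3408], E[r] = 1.6094, γ^t·E[r] = 0.552016, running G = 4.293227
t=4: π = [0.2926, 0.3660, 0.3414], E[r] = 1.6095, γ^t·E[r] = 0.386440, running G = 4.679667
t=5: π = [0.2927, 0.3658, 0.3415], E[r] = 1.6098, γ^t·E[r] = 0.270565, running G = 4.950231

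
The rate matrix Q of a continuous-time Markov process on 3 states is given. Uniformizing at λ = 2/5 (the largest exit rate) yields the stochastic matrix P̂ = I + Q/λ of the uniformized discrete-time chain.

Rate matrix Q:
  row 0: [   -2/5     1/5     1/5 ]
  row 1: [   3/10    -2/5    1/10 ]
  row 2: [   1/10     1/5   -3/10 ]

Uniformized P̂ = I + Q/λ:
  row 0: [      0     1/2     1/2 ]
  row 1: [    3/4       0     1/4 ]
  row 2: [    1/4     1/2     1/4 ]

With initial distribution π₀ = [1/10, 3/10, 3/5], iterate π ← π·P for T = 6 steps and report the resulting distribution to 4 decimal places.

π = [0.3343, 0.3328, 0.3329]

t=0: π = [0.1000, 0.3000, 0.6000]
t=1: π = [0.3750, 0.3500, 0.2750]
t=2: π = [0.3313, 0.3250, 0.3438]
t=3: π = [0.3297, 0.3375, 0.3328]
t=4: π = [0.3363, 0.3313, 0.3324]
t=5: π = [0.3315, 0.3344, 0.3341]
t=6: π = [0.3343, 0.3328, 0.3329]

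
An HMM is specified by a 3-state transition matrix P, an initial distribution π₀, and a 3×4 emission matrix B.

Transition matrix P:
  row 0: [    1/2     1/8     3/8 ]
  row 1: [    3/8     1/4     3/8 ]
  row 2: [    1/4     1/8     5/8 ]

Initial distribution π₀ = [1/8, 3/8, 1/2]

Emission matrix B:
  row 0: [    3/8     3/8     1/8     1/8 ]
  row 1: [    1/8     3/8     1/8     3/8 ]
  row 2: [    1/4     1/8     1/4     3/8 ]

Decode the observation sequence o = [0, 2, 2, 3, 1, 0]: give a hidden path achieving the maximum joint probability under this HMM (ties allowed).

t=0: δ = [4.688e-02, 4.688e-02, 1.250e-01]  (obs o_0=0)
t=1: δ = [3.906e-03, 1.953e-03, 1.953e-02]  ψ = [2, 2, 2]  (obs o_1=2)
t=2: δ = [6.104e-04, 3.052e-04, 3.052e-03]  ψ = [2, 2, 2]  (obs o_2=2)
t=3: δ = [9.537e-05, 1.431e-04, 7.153e-04]  ψ = [2, 2, 2]  (obs o_3=3)
t=4: δ = [6.706e-05, 3.353e-05, 5.588e-05]  ψ = [2, 2, 2]  (obs o_4=1)
t=5: δ = [1.257e-05, 1.048e-06, 8.731e-06]  ψ = [0, 0, 2]  (obs o_5=0)
backtrack: best end state = 0; path = [2, 2, 2, 2, 0, 0]

path = [2, 2, 2, 2, 0, 0]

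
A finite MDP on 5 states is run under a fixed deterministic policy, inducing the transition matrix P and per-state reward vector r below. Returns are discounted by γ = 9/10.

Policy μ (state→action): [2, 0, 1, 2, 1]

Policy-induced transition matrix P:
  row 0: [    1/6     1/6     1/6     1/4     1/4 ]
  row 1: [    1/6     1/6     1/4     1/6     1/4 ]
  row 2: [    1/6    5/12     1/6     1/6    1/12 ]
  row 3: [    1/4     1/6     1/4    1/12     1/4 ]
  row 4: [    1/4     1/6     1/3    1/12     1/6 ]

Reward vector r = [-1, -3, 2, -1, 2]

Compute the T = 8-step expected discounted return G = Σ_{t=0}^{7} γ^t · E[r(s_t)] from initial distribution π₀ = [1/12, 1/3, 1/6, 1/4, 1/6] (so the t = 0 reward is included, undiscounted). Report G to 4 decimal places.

t=0: π = [0.0833, 0.3333, 0.1667, 0.2500, 0.1667], E[r] = -0.6667, γ^t·E[r] = -0.666667, running G = -0.666667
t=1: π = [0.2014, 0.2083, 0.2431, 0.1389, 0.2083], E[r] = -0.0625, γ^t·E[r] = -0.056250, running G = -0.722917
t=2: π = [0.1956, 0.2274, 0.2303, 0.1545, 0.1921], E[r] = -0.1875, γ^t·E[r] = -0.151875, running G = -0.874792
t=3: π = [0.1956, 0.2242, 0.2305, 0.1541, 0.1956], E[r] = -0.1701, γ^t·E[r] = -0.124031, running G = -0.998823
t=4: π = [0.1958, 0.2243, 0.2308, 0.1538, 0.1953], E[r] = -0.1704, γ^t·E[r] = -0.111778, running G = -1.110601
t=5: π = [0.1958, 0.2244, 0.2307, 0.1539, 0.1953], E[r] = -0.1708, γ^t·E[r] = -0.100843, running G = -1.211444
t=6: π = [0.1958, 0.2243, 0.2307, 0.1539, 0.1953], E[r] = -0.1707, γ^t·E[r] = -0.090705, running G = -1.302149
t=7: π = [0.1958, 0.2243, 0.2307, 0.1539, 0.1953], E[r] = -0.1707, γ^t·E[r] = -0.081640, running G = -1.383789

G = -1.3838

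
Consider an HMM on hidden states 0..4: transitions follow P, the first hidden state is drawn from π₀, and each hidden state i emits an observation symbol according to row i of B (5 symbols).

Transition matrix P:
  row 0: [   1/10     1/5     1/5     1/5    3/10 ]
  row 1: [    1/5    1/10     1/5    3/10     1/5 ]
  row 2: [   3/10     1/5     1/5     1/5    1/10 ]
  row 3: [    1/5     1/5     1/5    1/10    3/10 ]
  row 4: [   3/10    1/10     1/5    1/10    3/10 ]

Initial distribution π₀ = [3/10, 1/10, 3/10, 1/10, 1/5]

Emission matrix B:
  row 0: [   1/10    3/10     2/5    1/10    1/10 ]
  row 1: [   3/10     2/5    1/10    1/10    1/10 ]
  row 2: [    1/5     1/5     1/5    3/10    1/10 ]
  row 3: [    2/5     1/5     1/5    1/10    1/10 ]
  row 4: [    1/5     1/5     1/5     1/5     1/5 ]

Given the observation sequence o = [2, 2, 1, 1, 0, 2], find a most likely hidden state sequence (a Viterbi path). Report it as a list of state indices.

t=0: δ = [1.200e-01, 1.000e-02, 6.000e-02, 2.000e-02, 4.000e-02]  (obs o_0=2)
t=1: δ = [7.200e-03, 2.400e-03, 4.800e-03, 4.800e-03, 7.200e-03]  ψ = [2, 0, 0, 0, 0]  (obs o_1=2)
t=2: δ = [6.480e-04, 5.760e-04, 2.880e-04, 2.880e-04, 4.320e-04]  ψ = [4, 0, 0, 0, 0]  (obs o_2=1)
t=3: δ = [3.888e-05, 5.184e-05, 2.592e-05, 3.456e-05, 3.888e-05]  ψ = [4, 0, 0, 1, 0]  (obs o_3=1)
t=4: δ = [1.166e-06, 2.333e-06, 2.074e-06, 6.221e-06, 2.333e-06]  ψ = [4, 0, 1, 1, 0]  (obs o_4=0)
t=5: δ = [4.977e-07, 1.244e-07, 2.488e-07, 1.400e-07, 3.732e-07]  ψ = [3, 3, 3, 1, 3]  (obs o_5=2)
backtrack: best end state = 0; path = [0, 4, 0, 1, 3, 0]

path = [0, 4, 0, 1, 3, 0]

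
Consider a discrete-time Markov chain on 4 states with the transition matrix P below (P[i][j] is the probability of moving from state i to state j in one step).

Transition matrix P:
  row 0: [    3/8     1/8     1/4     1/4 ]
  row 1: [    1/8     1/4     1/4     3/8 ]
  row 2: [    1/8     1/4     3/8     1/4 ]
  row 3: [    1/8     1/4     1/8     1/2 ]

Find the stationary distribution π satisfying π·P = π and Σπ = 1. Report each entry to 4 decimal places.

π = [0.1667, 0.2292, 0.2326, 0.3715]

Balance equations π_j = Σ_i π_i·P[i][j]:
  π_0 = 3/8·π_0 + 1/8·π_1 + 1/8·π_2 + 1/8·π_3
  π_1 = 1/8·π_0 + 1/4·π_1 + 1/4·π_2 + 1/4·π_3
  π_2 = 1/4·π_0 + 1/4·π_1 + 3/8·π_2 + 1/8·π_3
  normalize: π_0 + π_1 + π_2 + π_3 = 1
Solving the linear system gives exactly π = [1/6, 11/48, 67/288, 107/288].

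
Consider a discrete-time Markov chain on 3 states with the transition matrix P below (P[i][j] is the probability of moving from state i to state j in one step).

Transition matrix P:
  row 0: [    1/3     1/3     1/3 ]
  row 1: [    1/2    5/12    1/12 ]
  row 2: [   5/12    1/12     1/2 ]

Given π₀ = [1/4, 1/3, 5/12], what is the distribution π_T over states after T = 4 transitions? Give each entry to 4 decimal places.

π = [0.4058, 0.2767, 0.3175]

t=0: π = [0.2500, 0.3333, 0.4167]
t=1: π = [0.4236, 0.2569, 0.3194]
t=2: π = [0.4028, 0.2749, 0.3223]
t=3: π = [0.4060, 0.2757, 0.3183]
t=4: π = [0.4058, 0.2767, 0.3175]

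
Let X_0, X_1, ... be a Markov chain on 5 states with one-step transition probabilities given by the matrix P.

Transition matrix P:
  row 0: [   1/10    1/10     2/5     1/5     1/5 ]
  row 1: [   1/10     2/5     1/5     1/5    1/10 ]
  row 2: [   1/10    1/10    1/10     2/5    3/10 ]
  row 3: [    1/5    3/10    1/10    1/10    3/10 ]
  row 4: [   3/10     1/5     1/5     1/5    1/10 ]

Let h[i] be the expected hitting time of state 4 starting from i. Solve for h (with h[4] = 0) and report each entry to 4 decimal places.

h = [4.4628, 5.2059, 4.0934, 4.2930, 0.0000]

First-step conditioning: h[4] = 0; for i ≠ 4, h[i] = 1 + Σ_k P[i][k]·h[k].
  h[0] = 1 + 1/10·h[0] + 1/10·h[1] + 2/5·h[2] + 1/5·h[3]
  h[1] = 1 + 1/10·h[0] + 2/5·h[1] + 1/5·h[2] + 1/5·h[3]
  h[2] = 1 + 1/10·h[0] + 1/10·h[1] + 1/10·h[2] + 2/5·h[3]
  h[3] = 1 + 1/5·h[0] + 3/10·h[1] + 1/10·h[2] + 1/10·h[3]
Solving the 4×4 linear system over states ≠ 4 gives exactly h = [2102/471, 2452/471, 1928/471, 674/157, 0] (h[4] = 0 is the target).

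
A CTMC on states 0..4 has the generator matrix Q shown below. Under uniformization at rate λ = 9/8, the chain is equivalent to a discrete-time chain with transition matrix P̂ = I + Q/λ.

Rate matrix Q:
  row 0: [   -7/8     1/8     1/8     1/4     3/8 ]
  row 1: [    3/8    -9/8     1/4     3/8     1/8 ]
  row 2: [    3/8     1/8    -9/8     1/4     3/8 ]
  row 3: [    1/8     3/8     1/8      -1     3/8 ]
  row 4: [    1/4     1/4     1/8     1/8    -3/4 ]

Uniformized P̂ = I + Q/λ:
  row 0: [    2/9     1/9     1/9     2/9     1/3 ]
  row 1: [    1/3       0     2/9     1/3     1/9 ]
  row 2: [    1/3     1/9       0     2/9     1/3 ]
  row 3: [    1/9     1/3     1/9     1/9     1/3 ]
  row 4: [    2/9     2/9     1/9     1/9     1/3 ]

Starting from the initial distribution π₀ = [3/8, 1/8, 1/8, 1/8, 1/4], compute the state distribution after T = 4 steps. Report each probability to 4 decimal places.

π = [0.2329, 0.1671, 0.1165, 0.1870, 0.2964]

t=0: π = [0.3750, 0.1250, 0.1250, 0.1250, 0.2500]
t=1: π = [0.2361, 0.1528, 0.1111, 0.1944, 0.3056]
t=2: π = [0.2299, 0.1713, 0.1157, 0.1836, 0.2994]
t=3: π = [0.2337, 0.1662, 0.1173, 0.1876, 0.2953]
t=4: π = [0.2329, 0.1671, 0.1165, 0.1870, 0.2964]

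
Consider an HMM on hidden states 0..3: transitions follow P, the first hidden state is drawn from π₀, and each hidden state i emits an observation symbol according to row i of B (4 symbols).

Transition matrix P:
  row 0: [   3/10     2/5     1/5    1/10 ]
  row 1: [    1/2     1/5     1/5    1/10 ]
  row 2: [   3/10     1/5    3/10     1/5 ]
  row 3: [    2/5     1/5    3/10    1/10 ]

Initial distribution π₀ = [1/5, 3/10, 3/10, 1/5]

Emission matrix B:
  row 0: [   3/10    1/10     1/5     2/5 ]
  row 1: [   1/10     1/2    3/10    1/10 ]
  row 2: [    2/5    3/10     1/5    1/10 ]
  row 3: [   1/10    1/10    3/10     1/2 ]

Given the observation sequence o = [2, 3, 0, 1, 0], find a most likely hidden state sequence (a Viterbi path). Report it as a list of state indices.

t=0: δ = [4.000e-02, 9.000e-02, 6.000e-02, 6.000e-02]  (obs o_0=2)
t=1: δ = [1.800e-02, 1.800e-03, 1.800e-03, 6.000e-03]  ψ = [1, 1, 1, 2]  (obs o_1=3)
t=2: δ = [1.620e-03, 7.200e-04, 1.440e-03, 1.800e-04]  ψ = [0, 0, 0, 0]  (obs o_2=0)
t=3: δ = [4.860e-05, 3.240e-04, 1.296e-04, 2.880e-05]  ψ = [0, 0, 2, 2]  (obs o_3=1)
t=4: δ = [4.860e-05, 6.480e-06, 2.592e-05, 3.240e-06]  ψ = [1, 1, 1, 1]  (obs o_4=0)
backtrack: best end state = 0; path = [1, 0, 0, 1, 0]

path = [1, 0, 0, 1, 0]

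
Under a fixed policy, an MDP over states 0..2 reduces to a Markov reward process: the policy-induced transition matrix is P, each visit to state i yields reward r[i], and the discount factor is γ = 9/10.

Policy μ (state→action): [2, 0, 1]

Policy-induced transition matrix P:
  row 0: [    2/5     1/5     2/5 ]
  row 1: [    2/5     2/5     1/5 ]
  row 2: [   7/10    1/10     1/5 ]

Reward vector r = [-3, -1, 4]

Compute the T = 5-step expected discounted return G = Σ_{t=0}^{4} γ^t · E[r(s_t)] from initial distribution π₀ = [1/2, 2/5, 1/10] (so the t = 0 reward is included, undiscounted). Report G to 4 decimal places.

G = -2.9440

t=0: π = [0.5000, 0.4000, 0.1000], E[r] = -1.5000, γ^t·E[r] = -1.500000, running G = -1.500000
t=1: π = [0.4300, 0.2700, 0.3000], E[r] = -0.3600, γ^t·E[r] = -0.324000, running G = -1.824000
t=2: π = [0.4900, 0.2240, 0.2860], E[r] = -0.5500, γ^t·E[r] = -0.445500, running G = -2.269500
t=3: π = [0.4858, 0.2162, 0.2980], E[r] = -0.4816, γ^t·E[r] = -0.351086, running G = -2.620586
t=4: π = [0.4894, 0.2134, 0.2972], E[r] = -0.4930, γ^t·E[r] = -0.323457, running G = -2.944044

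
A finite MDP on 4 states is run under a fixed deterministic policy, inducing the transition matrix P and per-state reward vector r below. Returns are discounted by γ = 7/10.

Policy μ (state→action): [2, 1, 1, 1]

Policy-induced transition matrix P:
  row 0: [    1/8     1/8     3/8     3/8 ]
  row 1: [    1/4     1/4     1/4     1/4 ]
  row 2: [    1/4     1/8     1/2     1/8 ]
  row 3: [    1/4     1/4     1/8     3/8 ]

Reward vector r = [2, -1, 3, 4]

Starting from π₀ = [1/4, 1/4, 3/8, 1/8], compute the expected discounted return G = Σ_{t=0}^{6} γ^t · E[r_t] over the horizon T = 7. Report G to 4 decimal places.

G = 6.6767

t=0: π = [0.2500, 0.2500, 0.3750, 0.1250], E[r] = 1.8750, γ^t·E[r] = 1.875000, running G = 1.875000
t=1: π = [0.2188, 0.1719, 0.3594, 0.2500], E[r] = 2.3438, γ^t·E[r] = 1.640625, running G = 3.515625
t=2: π = [0.2227, 0.1777, 0.3359, 0.2637], E[r] = 2.3301, γ^t·E[r] = 1.141738, running G = 4.657363
t=3: π = [0.2222, 0.1802, 0.3289, 0.2688], E[r] = 2.3259, γ^t·E[r] = 0.797793, running G = 5.455156
t=4: π = [0.2222, 0.1811, 0.3264, 0.2703], E[r] = 2.3235, γ^t·E[r] = 0.557884, running G = 6.013040
t=5: π = [0.2222, 0.1814, 0.3256, 0.2708], E[r] = 2.3228, γ^t·E[r] = 0.390401, running G = 6.403441
t=6: π = [0.2222, 0.1815, 0.3253, 0.2709], E[r] = 2.3226, γ^t·E[r] = 0.273253, running G = 6.676694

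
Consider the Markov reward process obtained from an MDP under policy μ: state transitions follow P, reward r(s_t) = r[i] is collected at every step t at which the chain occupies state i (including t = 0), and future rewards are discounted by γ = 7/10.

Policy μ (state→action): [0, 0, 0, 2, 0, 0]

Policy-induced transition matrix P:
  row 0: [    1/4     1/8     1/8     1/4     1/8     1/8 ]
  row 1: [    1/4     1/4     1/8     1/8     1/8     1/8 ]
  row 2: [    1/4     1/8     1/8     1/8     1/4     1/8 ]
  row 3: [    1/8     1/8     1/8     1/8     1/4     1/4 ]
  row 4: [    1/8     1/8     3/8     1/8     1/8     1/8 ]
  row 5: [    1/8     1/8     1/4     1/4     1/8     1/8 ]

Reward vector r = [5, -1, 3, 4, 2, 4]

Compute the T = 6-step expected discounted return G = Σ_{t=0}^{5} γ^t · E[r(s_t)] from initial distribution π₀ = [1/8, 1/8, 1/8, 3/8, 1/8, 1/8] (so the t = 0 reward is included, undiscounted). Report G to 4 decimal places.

t=0: π = [0.1250, 0.1250, 0.1250, 0.3750, 0.1250, 0.1250], E[r] = 3.1250, γ^t·E[r] = 3.125000, running G = 3.125000
t=1: π = [0.1719, 0.1406, 0.1719, 0.1563, 0.1875, 0.1719], E[r] = 2.9219, γ^t·E[r] = 2.045313, running G = 5.170313
t=2: π = [0.1855, 0.1426, 0.1934, 0.1680, 0.1660, 0.1445], E[r] = 2.9473, γ^t·E[r] = 1.444160, running G = 6.614473
t=3: π = [0.1902, 0.1428, 0.1846, 0.1663, 0.1702, 0.1460], E[r] = 2.9512, γ^t·E[r] = 1.012252, running G = 7.626725
t=4: π = [0.1897, 0.1429, 0.1858, 0.1670, 0.1689, 0.1458], E[r] = 2.9519, γ^t·E[r] = 0.708760, running G = 8.335484
t=5: π = [0.1898, 0.1429, 0.1854, 0.1669, 0.1691, 0.1459], E[r] = 2.9519, γ^t·E[r] = 0.496121, running G = 8.831605

G = 8.8316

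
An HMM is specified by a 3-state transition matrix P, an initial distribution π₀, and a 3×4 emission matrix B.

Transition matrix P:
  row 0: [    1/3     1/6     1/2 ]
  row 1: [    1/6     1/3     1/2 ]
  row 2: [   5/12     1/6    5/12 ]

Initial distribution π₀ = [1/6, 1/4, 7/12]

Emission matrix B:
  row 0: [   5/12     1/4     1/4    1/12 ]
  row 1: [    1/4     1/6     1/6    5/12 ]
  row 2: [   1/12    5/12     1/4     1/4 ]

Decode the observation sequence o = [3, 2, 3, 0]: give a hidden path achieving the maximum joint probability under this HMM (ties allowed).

path = [2, 0, 2, 0]

t=0: δ = [1.389e-02, 1.042e-01, 1.458e-01]  (obs o_0=3)
t=1: δ = [1.519e-02, 5.787e-03, 1.519e-02]  ψ = [2, 1, 2]  (obs o_1=2)
t=2: δ = [5.275e-04, 1.055e-03, 1.899e-03]  ψ = [2, 0, 0]  (obs o_2=3)
t=3: δ = [3.297e-04, 8.791e-05, 6.593e-05]  ψ = [2, 1, 2]  (obs o_3=0)
backtrack: best end state = 0; path = [2, 0, 2, 0]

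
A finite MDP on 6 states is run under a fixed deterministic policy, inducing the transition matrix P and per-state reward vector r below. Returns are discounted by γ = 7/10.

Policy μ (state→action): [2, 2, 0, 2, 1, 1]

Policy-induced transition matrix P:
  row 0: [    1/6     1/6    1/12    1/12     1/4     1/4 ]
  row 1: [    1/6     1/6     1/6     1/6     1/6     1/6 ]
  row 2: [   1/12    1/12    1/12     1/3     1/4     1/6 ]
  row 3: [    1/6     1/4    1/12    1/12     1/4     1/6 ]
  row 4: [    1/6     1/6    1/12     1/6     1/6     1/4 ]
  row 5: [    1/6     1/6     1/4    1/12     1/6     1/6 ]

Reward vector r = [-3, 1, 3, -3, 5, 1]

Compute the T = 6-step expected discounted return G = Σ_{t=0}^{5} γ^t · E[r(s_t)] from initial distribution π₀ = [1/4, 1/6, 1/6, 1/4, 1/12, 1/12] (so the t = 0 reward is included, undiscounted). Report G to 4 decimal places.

G = 1.3753

t=0: π = [0.2500, 0.1667, 0.1667, 0.2500, 0.0833, 0.0833], E[r] = -0.3333, γ^t·E[r] = -0.333333, running G = -0.333333
t=1: π = [0.1528, 0.1736, 0.1111, 0.1458, 0.2222, 0.1944], E[r] = 0.9167, γ^t·E[r] = 0.641667, running G = 0.308333
t=2: π = [0.1574, 0.1696, 0.1302, 0.1441, 0.2008, 0.1979], E[r] = 0.8576, γ^t·E[r] = 0.420243, running G = 0.728576
t=3: π = [0.1558, 0.1678, 0.1304, 0.1467, 0.2026, 0.1965], E[r] = 0.8612, γ^t·E[r] = 0.295394, running G = 1.023971
t=4: π = [0.1558, 0.1680, 0.1301, 0.1468, 0.2028, 0.1965], E[r] = 0.8607, γ^t·E[r] = 0.206652, running G = 1.230623
t=5: π = [0.1558, 0.1681, 0.1301, 0.1467, 0.2027, 0.1965], E[r] = 0.8608, γ^t·E[r] = 0.144670, running G = 1.375293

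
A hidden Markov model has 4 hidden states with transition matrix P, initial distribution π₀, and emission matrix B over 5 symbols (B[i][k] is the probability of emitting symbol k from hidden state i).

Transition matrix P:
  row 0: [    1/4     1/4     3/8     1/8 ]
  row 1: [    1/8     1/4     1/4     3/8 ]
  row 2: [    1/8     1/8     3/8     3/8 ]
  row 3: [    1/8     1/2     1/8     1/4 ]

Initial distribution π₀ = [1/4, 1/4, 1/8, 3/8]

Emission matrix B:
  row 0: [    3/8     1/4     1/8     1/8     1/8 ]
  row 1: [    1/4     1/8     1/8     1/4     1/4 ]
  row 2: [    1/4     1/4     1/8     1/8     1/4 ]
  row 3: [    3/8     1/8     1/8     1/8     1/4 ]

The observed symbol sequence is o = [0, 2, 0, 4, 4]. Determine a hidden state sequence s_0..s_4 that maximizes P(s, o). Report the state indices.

t=0: δ = [9.375e-02, 6.250e-02, 3.125e-02, 1.406e-01]  (obs o_0=0)
t=1: δ = [2.930e-03, 8.789e-03, 4.395e-03, 4.395e-03]  ψ = [0, 3, 0, 3]  (obs o_1=2)
t=2: δ = [4.120e-04, 5.493e-04, 5.493e-04, 1.236e-03]  ψ = [1, 1, 1, 1]  (obs o_2=0)
t=3: δ = [1.931e-05, 1.545e-04, 5.150e-05, 7.725e-05]  ψ = [3, 3, 2, 3]  (obs o_3=4)
t=4: δ = [2.414e-06, 9.656e-06, 9.656e-06, 1.448e-05]  ψ = [1, 1, 1, 1]  (obs o_4=4)
backtrack: best end state = 3; path = [3, 1, 3, 1, 3]

path = [3, 1, 3, 1, 3]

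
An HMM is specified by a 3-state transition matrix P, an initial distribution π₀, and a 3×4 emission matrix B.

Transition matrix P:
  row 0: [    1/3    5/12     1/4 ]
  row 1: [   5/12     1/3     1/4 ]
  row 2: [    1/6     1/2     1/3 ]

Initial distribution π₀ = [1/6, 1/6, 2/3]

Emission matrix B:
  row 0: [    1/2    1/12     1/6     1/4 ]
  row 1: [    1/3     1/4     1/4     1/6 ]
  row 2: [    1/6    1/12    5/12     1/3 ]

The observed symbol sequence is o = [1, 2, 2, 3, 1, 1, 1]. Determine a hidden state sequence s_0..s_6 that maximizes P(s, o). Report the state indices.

path = [2, 2, 2, 2, 1, 1, 1]

t=0: δ = [1.389e-02, 4.167e-02, 5.556e-02]  (obs o_0=1)
t=1: δ = [2.894e-03, 6.944e-03, 7.716e-03]  ψ = [1, 2, 2]  (obs o_1=2)
t=2: δ = [4.823e-04, 9.645e-04, 1.072e-03]  ψ = [1, 2, 2]  (obs o_2=2)
t=3: δ = [1.005e-04, 8.931e-05, 1.191e-04]  ψ = [1, 2, 2]  (obs o_3=3)
t=4: δ = [3.101e-06, 1.488e-05, 3.308e-06]  ψ = [1, 2, 2]  (obs o_4=1)
t=5: δ = [5.168e-07, 1.240e-06, 3.101e-07]  ψ = [1, 1, 1]  (obs o_5=1)
t=6: δ = [4.307e-08, 1.034e-07, 2.584e-08]  ψ = [1, 1, 1]  (obs o_6=1)
backtrack: best end state = 1; path = [2, 2, 2, 2, 1, 1, 1]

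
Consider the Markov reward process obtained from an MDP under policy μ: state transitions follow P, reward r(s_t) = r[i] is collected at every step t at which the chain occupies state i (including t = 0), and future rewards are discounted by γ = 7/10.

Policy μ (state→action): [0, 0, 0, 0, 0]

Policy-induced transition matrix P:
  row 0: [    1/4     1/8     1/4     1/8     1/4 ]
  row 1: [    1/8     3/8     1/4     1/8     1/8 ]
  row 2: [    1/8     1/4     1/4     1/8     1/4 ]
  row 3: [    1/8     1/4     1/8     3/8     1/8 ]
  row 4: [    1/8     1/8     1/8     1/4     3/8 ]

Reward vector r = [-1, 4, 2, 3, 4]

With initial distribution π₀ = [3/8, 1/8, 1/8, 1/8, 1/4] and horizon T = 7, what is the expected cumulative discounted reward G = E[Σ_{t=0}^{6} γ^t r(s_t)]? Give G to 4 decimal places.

G = 7.1786

t=0: π = [0.3750, 0.1250, 0.1250, 0.1250, 0.2500], E[r] = 1.7500, γ^t·E[r] = 1.750000, running G = 1.750000
t=1: π = [0.1719, 0.1875, 0.2031, 0.1875, 0.2500], E[r] = 2.5469, γ^t·E[r] = 1.782813, running G = 3.532813
t=2: π = [0.1465, 0.2207, 0.1953, 0.2031, 0.2344], E[r] = 2.6738, γ^t·E[r] = 1.310176, running G = 4.842988
t=3: π = [0.1433, 0.2300, 0.1953, 0.2051, 0.2263], E[r] = 2.6877, γ^t·E[r] = 0.921896, running G = 5.764885
t=4: π = [0.1429, 0.2325, 0.1961, 0.2046, 0.2239], E[r] = 2.6887, γ^t·E[r] = 0.645562, running G = 6.410446
t=5: π = [0.1429, 0.2332, 0.1964, 0.2041, 0.2234], E[r] = 2.6887, γ^t·E[r] = 0.451884, running G = 6.862331
t=6: π = [0.1429, 0.2334, 0.1966, 0.2040, 0.2233], E[r] = 2.6886, γ^t·E[r] = 0.316314, running G = 7.178645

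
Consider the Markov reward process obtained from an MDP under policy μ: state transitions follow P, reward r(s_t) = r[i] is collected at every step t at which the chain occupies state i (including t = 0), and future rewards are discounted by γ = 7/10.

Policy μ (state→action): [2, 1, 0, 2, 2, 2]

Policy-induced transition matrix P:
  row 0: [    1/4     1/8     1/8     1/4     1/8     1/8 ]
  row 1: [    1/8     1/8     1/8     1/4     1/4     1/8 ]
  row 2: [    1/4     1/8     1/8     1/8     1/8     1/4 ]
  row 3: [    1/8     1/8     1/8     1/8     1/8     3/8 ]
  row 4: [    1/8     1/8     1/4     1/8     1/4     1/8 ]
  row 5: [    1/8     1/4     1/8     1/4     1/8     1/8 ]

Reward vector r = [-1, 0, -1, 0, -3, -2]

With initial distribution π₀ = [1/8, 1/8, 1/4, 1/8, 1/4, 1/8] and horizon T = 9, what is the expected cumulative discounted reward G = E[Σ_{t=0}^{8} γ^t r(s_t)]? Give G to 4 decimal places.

t=0: π = [0.1250, 0.1250, 0.2500, 0.1250, 0.2500, 0.1250], E[r] = -1.3750, γ^t·E[r] = -1.375000, running G = -1.375000
t=1: π = [0.1719, 0.1406, 0.1563, 0.1719, 0.1719, 0.1875], E[r] = -1.2188, γ^t·E[r] = -0.853125, running G = -2.228125
t=2: π = [0.1660, 0.1484, 0.1465, 0.1875, 0.1641, 0.1875], E[r] = -1.1797, γ^t·E[r] = -0.578047, running G = -2.806172
t=3: π = [0.1641, 0.1484, 0.1455, 0.1877, 0.1641, 0.1902], E[r] = -1.1821, γ^t·E[r] = -0.405470, running G = -3.211642
t=4: π = [0.1637, 0.1488, 0.1455, 0.1878, 0.1641, 0.1901], E[r] = -1.1816, γ^t·E[r] = -0.283712, running G = -3.495354
t=5: π = [0.1637, 0.1488, 0.1455, 0.1878, 0.1641, 0.1901], E[r] = -1.1818, γ^t·E[r] = -0.198619, running G = -3.693974
t=6: π = [0.1636, 0.1488, 0.1455, 0.1878, 0.1641, 0.1901], E[r] = -1.1818, γ^t·E[r] = -0.139034, running G = -3.833008
t=7: π = [0.1636, 0.1488, 0.1455, 0.1878, 0.1641, 0.1901], E[r] = -1.1818, γ^t·E[r] = -0.097324, running G = -3.930332
t=8: π = [0.1636, 0.1488, 0.1455, 0.1878, 0.1641, 0.1901], E[r] = -1.1818, γ^t·E[r] = -0.068127, running G = -3.998459

G = -3.9985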